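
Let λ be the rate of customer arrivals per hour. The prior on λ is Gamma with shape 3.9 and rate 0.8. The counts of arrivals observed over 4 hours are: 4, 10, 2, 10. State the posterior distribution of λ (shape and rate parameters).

Posterior: Gamma(shape=29.9, rate=4.8)

The Poisson likelihood adds the total count to the shape and the number of exposure periods to the rate. Here ∑xᵢ = 26 and n = 4, so shape 3.9→29.9 and rate 0.8→4.8.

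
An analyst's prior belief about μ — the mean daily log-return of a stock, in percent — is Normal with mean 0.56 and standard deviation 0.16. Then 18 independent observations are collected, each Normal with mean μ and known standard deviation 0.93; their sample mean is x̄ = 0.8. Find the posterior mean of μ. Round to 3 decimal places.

Posterior mean ≈ 0.643

With known σ, the Normal prior is conjugate. Weight on the data is w = (n/σ²)/(n/σ² + 1/τ₀²) = 20.8117/(20.8117+39.0625) = 0.34759.
Posterior mean = w·x̄ + (1−w)·μ₀ = 0.34759·0.8 + 0.65241·0.56 = 0.643.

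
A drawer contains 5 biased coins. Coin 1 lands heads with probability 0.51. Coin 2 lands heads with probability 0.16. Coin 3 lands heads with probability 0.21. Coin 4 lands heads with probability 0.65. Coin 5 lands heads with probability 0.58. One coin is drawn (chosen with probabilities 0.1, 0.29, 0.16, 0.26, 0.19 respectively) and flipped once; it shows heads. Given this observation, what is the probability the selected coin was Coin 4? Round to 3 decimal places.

Tabulate prior·likelihood by source: [1] prior 0.1, lik 0.51, product 0.05100; [2] prior 0.29, lik 0.16, product 0.04640; [3] prior 0.16, lik 0.21, product 0.03360; [4] prior 0.26, lik 0.65, product 0.1690; [5] prior 0.19, lik 0.58, product 0.1102.
Normalizing constant = 0.41020; the posterior for Coin 4 is its product over the sum, 0.1690/0.41020 = 0.412.

Posterior probability ≈ 0.412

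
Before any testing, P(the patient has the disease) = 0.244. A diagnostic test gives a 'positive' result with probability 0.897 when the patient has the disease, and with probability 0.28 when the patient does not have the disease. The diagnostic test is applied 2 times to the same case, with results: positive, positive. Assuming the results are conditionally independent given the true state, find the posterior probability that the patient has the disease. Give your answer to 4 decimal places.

Posterior P(H) ≈ 0.7681

With H the event that the patient has the disease, the joint likelihood of the observed sequence is P(data|H) = 0.897·0.897 = 0.80461 and P(data|¬H) = 0.28·0.28 = 0.078400.
Bayes: P(H|data) = 0.244·0.80461 / (0.244·0.80461 + 0.756·0.078400) = 0.19632/0.25559 = 0.7681.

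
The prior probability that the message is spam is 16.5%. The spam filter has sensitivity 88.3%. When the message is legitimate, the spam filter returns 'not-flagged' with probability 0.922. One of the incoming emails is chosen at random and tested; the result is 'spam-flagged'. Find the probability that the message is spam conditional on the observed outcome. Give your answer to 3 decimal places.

Write H for 'the message is spam'. Prior odds H:¬H = 0.165/0.835 = 0.19760. For the 'spam-flagged' outcome, the likelihood ratio is 0.883/0.078 = 11.321.
Posterior odds = 0.19760 × 11.321 = 2.2370, so P(H|E) = 2.2370/(1+2.2370) = 0.691.

P(H | E) ≈ 0.691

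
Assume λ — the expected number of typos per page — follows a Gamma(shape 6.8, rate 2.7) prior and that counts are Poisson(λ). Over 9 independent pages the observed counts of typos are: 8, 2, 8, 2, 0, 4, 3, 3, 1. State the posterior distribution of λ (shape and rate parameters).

Posterior: Gamma(shape=37.8, rate=11.7)

Total count ∑xᵢ = 31 over n = 9 pages.
Gamma is conjugate to the Poisson likelihood: posterior is Gamma(shape = 6.8+31 = 37.8, rate = 2.7+9 = 11.7).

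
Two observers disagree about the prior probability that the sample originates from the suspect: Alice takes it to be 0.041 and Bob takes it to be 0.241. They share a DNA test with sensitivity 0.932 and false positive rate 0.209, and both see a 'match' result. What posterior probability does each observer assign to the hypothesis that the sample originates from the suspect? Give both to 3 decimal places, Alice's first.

Alice: 0.160; Bob: 0.586

P('+'|H) = 0.932, P('+'|¬H) = 0.209.
Alice: numerator 0.932·0.041 = 0.038212; evidence = 0.038212+0.209·0.959 = 0.23864; posterior = 0.160.
Bob: numerator 0.932·0.241 = 0.22461; evidence = 0.22461+0.209·0.759 = 0.38324; posterior = 0.586.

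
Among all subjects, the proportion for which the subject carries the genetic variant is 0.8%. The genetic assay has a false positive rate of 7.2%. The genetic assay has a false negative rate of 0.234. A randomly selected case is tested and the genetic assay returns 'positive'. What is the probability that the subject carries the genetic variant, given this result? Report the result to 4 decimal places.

Write H for 'the subject carries the genetic variant'. Prior odds H:¬H = 0.008/0.992 = 0.0080645. For the 'positive' outcome, the likelihood ratio is 0.766/0.072 = 10.639.
Posterior odds = 0.0080645 × 10.639 = 0.085797, so P(H|E) = 0.085797/(1+0.085797) = 0.0790.

P(H | E) ≈ 0.0790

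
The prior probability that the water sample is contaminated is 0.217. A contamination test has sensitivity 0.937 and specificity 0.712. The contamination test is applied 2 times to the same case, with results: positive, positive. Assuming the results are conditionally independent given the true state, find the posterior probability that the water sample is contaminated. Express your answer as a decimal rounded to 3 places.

With H the event that the water sample is contaminated, the joint likelihood of the observed sequence is P(data|H) = 0.937·0.937 = 0.87797 and P(data|¬H) = 0.288·0.288 = 0.082944.
Bayes: P(H|data) = 0.217·0.87797 / (0.217·0.87797 + 0.783·0.082944) = 0.19052/0.25546 = 0.7458.

Posterior P(H) ≈ 0.746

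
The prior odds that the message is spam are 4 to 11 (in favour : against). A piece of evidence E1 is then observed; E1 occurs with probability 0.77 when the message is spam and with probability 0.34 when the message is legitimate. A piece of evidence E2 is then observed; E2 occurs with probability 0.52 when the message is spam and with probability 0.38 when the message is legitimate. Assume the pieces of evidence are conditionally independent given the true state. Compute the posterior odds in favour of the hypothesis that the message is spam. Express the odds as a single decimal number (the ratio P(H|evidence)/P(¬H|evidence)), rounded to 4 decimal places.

Posterior odds ≈ 1.1269

Prior odds = 4/11 = 0.36364.
Likelihood ratio for E1 = 0.77/0.34 = 2.2647.
Likelihood ratio for E2 = 0.52/0.38 = 1.3684.
Posterior odds = prior odds × LR₁ × LR₂ = 1.1269.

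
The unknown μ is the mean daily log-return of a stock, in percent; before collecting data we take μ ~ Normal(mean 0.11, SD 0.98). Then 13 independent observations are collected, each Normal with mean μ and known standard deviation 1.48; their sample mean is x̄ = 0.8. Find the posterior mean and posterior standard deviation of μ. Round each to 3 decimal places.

With known σ, the Normal prior is conjugate. Weight on the data is w = (n/σ²)/(n/σ² + 1/τ₀²) = 5.93499/(5.93499+1.04123) = 0.85075.
Posterior mean = w·x̄ + (1−w)·μ₀ = 0.85075·0.8 + 0.14925·0.11 = 0.697. Posterior variance = 1/(5.93499+1.04123) = 0.143344, so SD = 0.379.

Posterior mean ≈ 0.697; posterior SD ≈ 0.379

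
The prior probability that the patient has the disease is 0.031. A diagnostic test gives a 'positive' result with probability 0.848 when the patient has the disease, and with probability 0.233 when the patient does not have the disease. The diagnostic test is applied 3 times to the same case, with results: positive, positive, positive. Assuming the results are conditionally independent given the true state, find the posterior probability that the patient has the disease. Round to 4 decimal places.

Posterior P(H) ≈ 0.6066

Let H be the event that the patient has the disease; start with P(H) = 0.031. P('positive'|H) = 0.848, P('positive'|¬H) = 0.233.
Update on result 1 ('positive'): P(H) ← 0.848·0.0310 / (0.848·0.0310 + 0.233·0.9690) = 0.026288/0.25206 = 0.1043.
Update on result 2 ('positive'): P(H) ← 0.848·0.1043 / (0.848·0.1043 + 0.233·0.8957) = 0.088438/0.29714 = 0.2976.
Update on result 3 ('positive'): P(H) ← 0.848·0.2976 / (0.848·0.2976 + 0.233·0.7024) = 0.25239/0.41604 = 0.6066.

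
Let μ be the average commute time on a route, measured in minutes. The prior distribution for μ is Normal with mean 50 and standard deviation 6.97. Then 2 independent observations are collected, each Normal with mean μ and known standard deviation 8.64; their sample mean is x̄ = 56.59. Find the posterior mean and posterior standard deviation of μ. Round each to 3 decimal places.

Posterior mean ≈ 53.727; posterior SD ≈ 4.594

Prior precision 1/τ₀² = 1/6.97² = 0.0205842; data precision n/σ² = 2/8.64² = 0.0267918.
Posterior precision = 0.0205842 + 0.0267918 = 0.0473761, giving posterior SD = 1/√0.0473761 = 4.594.
Posterior mean = (0.0205842·50 + 0.0267918·56.59) / 0.0473761 = 53.727.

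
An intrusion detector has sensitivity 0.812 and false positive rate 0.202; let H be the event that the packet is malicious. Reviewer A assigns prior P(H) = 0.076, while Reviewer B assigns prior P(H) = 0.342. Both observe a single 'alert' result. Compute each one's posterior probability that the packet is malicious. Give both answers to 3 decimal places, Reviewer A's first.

P('+'|H) = 0.812, P('+'|¬H) = 0.202.
Reviewer A: numerator 0.812·0.076 = 0.061712; evidence = 0.061712+0.202·0.924 = 0.24836; posterior = 0.248.
Reviewer B: numerator 0.812·0.342 = 0.27770; evidence = 0.27770+0.202·0.658 = 0.41062; posterior = 0.676.

Reviewer A: 0.248; Reviewer B: 0.676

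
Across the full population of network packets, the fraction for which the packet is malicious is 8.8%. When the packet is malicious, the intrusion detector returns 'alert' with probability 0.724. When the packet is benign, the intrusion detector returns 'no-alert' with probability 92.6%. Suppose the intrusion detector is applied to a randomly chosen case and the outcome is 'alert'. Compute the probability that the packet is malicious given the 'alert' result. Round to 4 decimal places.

Write H for 'the packet is malicious'. Prior odds H:¬H = 0.088/0.912 = 0.096491. For the 'alert' outcome, the likelihood ratio is 0.724/0.074 = 9.7838.
Posterior odds = 0.096491 × 9.7838 = 0.94405, so P(H|E) = 0.94405/(1+0.94405) = 0.4856.

P(H | E) ≈ 0.4856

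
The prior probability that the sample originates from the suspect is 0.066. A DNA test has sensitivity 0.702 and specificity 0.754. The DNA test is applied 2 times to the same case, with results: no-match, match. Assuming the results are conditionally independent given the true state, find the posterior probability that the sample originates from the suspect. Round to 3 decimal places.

Let H be the event that the sample originates from the suspect; start with P(H) = 0.066. P('match'|H) = 0.702, P('match'|¬H) = 0.246.
Update on result 1 ('no-match'): P(H) ← 0.298·0.0660 / (0.298·0.0660 + 0.754·0.9340) = 0.019668/0.72390 = 0.0272.
Update on result 2 ('match'): P(H) ← 0.702·0.0272 / (0.702·0.0272 + 0.246·0.9728) = 0.019073/0.25839 = 0.0738.

Posterior P(H) ≈ 0.074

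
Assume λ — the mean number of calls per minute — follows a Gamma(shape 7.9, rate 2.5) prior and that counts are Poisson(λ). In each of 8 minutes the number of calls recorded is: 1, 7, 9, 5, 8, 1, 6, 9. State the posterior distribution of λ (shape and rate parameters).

Posterior: Gamma(shape=53.9, rate=10.5)

The Poisson likelihood adds the total count to the shape and the number of exposure periods to the rate. Here ∑xᵢ = 46 and n = 8, so shape 7.9→53.9 and rate 2.5→10.5.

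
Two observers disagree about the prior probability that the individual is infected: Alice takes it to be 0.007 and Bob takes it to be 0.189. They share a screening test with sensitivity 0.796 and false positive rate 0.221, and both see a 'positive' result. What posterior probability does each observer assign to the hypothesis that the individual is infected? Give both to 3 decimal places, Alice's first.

P('+'|H) = 0.796, P('+'|¬H) = 0.221.
Alice: numerator 0.796·0.007 = 0.0055720; evidence = 0.0055720+0.221·0.993 = 0.22503; posterior = 0.025.
Bob: numerator 0.796·0.189 = 0.15044; evidence = 0.15044+0.221·0.811 = 0.32968; posterior = 0.456.

Alice: 0.025; Bob: 0.456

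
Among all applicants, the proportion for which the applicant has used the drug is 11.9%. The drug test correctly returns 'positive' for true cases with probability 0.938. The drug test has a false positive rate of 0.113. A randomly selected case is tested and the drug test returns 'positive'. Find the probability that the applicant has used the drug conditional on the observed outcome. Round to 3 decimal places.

Let H be the event that the applicant has used the drug. P(H) = 0.119, so P(¬H) = 0.881. With E the 'positive' result, P(E|H) = 0.938 and P(E|¬H) = 0.113.
P(E) = 0.938·0.119 + 0.113·0.881 = 0.11162 + 0.099553 = 0.21118.
By Bayes' theorem, P(H|E) = 0.11162 / 0.21118 = 0.529.

P(H | E) ≈ 0.529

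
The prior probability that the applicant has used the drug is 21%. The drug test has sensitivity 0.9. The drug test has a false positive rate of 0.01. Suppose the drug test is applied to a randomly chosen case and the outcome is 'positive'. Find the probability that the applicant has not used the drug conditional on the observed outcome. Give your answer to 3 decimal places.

Write H for 'the applicant has used the drug'. Prior odds H:¬H = 0.21/0.79 = 0.26582. For the 'positive' outcome, the likelihood ratio is 0.9/0.01 = 90.000.
Posterior odds = 0.26582 × 90.000 = 23.924, so P(H|E) = 23.924/(1+23.924) = 0.960. Then P(¬H|E) = 1 − 0.960 = 0.040.

P(¬H | E) ≈ 0.040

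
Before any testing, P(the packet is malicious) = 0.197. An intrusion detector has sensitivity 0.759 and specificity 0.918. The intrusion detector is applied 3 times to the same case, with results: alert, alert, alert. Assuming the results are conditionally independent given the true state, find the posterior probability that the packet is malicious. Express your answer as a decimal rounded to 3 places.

Posterior P(H) ≈ 0.995

With H the event that the packet is malicious, the joint likelihood of the observed sequence is P(data|H) = 0.759·0.759·0.759 = 0.43725 and P(data|¬H) = 0.082·0.082·0.082 = 0.00055137.
Bayes: P(H|data) = 0.197·0.43725 / (0.197·0.43725 + 0.803·0.00055137) = 0.086137/0.086580 = 0.9949.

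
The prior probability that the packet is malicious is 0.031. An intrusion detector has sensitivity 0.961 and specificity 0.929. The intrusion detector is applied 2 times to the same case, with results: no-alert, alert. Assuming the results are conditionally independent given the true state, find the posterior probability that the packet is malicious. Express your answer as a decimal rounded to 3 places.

With H the event that the packet is malicious, the joint likelihood of the observed sequence is P(data|H) = 0.039·0.961 = 0.037479 and P(data|¬H) = 0.929·0.071 = 0.065959.
Bayes: P(H|data) = 0.031·0.037479 / (0.031·0.037479 + 0.969·0.065959) = 0.0011618/0.065076 = 0.0179.

Posterior P(H) ≈ 0.018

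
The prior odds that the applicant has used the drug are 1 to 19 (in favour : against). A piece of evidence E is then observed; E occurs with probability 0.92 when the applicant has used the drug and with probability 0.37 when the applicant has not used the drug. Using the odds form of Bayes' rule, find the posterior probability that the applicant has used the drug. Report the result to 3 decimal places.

Prior odds = 1/19 = 0.052632.
Likelihood ratio for E = 0.92/0.37 = 2.4865.
Posterior odds = prior odds × LR = 0.13087.
Posterior probability = odds/(1+odds) = 0.13087/1.1309 = 0.116.

Posterior probability ≈ 0.116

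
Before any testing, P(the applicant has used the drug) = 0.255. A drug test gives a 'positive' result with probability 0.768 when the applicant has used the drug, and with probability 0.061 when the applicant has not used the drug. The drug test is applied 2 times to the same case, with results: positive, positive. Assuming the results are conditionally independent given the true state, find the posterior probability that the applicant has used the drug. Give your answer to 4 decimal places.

With H the event that the applicant has used the drug, the joint likelihood of the observed sequence is P(data|H) = 0.768·0.768 = 0.58982 and P(data|¬H) = 0.061·0.061 = 0.0037210.
Bayes: P(H|data) = 0.255·0.58982 / (0.255·0.58982 + 0.745·0.0037210) = 0.15041/0.15318 = 0.9819.

Posterior P(H) ≈ 0.9819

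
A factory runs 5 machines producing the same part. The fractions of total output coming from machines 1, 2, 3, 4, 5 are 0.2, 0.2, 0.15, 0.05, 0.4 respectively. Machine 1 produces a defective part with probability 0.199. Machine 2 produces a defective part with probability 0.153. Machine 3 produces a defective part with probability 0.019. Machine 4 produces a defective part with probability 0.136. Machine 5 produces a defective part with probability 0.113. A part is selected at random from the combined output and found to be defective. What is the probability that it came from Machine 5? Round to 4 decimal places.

Posterior probability ≈ 0.3609

Tabulate prior·likelihood by source: [1] prior 0.2, lik 0.199, product 0.03980; [2] prior 0.2, lik 0.153, product 0.03060; [3] prior 0.15, lik 0.019, product 0.002850; [4] prior 0.05, lik 0.136, product 0.006800; [5] prior 0.4, lik 0.113, product 0.04520.
Normalizing constant = 0.12525; the posterior for Machine 5 is its product over the sum, 0.04520/0.12525 = 0.3609.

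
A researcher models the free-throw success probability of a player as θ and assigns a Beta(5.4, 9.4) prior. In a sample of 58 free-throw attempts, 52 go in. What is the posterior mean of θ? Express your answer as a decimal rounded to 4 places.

Posterior mean ≈ 0.7885

Observing 52 successes and 6 failures updates Beta(5.4, 9.4) by adding the success and failure counts to the two shape parameters: α = 5.4+52 = 57.4, β = 9.4+6 = 15.4.
Posterior mean = α/(α+β) = 57.4/72.8 = 0.7885.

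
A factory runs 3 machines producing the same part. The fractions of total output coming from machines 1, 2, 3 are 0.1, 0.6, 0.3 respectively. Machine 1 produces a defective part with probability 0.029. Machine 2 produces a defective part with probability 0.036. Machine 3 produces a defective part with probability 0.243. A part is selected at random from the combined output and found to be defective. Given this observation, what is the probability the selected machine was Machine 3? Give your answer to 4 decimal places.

Posterior probability ≈ 0.7485

P(defective|M1) = 0.029; P(defective|M2) = 0.036; P(defective|M3) = 0.243.
Prior × likelihood for each source: 0.1·0.029=0.002900, 0.6·0.036=0.02160, 0.3·0.243=0.07290. Summing gives P(defective) = 0.097400.
P(Machine 3 | defective) = 0.07290 / 0.097400 = 0.7485.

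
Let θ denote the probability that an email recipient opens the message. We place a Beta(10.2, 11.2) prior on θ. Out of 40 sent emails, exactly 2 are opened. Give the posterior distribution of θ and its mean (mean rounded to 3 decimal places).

Observing 2 successes and 38 failures updates Beta(10.2, 11.2) by adding the success and failure counts to the two shape parameters: α = 10.2+2 = 12.2, β = 11.2+38 = 49.2.
E[θ | data] = 12.2/(12.2+49.2) = 0.199.

Posterior: Beta(12.2, 49.2); mean ≈ 0.199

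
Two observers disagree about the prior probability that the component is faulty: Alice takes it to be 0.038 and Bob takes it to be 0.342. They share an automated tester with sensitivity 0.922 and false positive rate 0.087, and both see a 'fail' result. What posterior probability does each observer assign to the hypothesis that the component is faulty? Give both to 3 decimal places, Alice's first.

P('+'|H) = 0.922, P('+'|¬H) = 0.087.
Alice: numerator 0.922·0.038 = 0.035036; evidence = 0.035036+0.087·0.962 = 0.11873; posterior = 0.295.
Bob: numerator 0.922·0.342 = 0.31532; evidence = 0.31532+0.087·0.658 = 0.37257; posterior = 0.846.

Alice: 0.295; Bob: 0.846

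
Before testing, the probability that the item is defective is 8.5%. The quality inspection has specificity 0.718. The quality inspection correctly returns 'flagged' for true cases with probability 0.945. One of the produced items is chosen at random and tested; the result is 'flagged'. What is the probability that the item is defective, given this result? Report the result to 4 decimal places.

P(H | E) ≈ 0.2374

Let H be the event that the item is defective. P(H) = 0.085, so P(¬H) = 0.915. With E the 'flagged' result, P(E|H) = 0.945 and P(E|¬H) = 0.282.
P(E) = 0.945·0.085 + 0.282·0.915 = 0.080325 + 0.25803 = 0.33835.
By Bayes' theorem, P(H|E) = 0.080325 / 0.33835 = 0.2374.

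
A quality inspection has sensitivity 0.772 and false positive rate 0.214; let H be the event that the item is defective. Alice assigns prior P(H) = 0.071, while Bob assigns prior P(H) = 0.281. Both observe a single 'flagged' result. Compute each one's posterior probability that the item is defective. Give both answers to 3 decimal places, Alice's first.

P('+'|H) = 0.772, P('+'|¬H) = 0.214.
Alice: numerator 0.772·0.071 = 0.054812; evidence = 0.054812+0.214·0.929 = 0.25362; posterior = 0.216.
Bob: numerator 0.772·0.281 = 0.21693; evidence = 0.21693+0.214·0.719 = 0.37080; posterior = 0.585.

Alice: 0.216; Bob: 0.585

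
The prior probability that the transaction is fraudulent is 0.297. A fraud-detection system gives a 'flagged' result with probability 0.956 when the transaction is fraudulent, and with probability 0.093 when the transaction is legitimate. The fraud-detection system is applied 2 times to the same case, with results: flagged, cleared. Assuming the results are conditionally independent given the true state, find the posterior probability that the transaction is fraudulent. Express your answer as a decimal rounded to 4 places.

With H the event that the transaction is fraudulent, the joint likelihood of the observed sequence is P(data|H) = 0.956·0.044 = 0.042064 and P(data|¬H) = 0.093·0.907 = 0.084351.
Bayes: P(H|data) = 0.297·0.042064 / (0.297·0.042064 + 0.703·0.084351) = 0.012493/0.071792 = 0.1740.

Posterior P(H) ≈ 0.1740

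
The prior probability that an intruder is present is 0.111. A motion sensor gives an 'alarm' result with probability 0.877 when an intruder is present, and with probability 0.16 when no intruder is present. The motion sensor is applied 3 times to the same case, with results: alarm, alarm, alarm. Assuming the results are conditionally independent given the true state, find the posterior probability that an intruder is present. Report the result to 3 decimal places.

Posterior P(H) ≈ 0.954

Let H be the event that an intruder is present; start with P(H) = 0.111. P('alarm'|H) = 0.877, P('alarm'|¬H) = 0.16.
Update on result 1 ('alarm'): P(H) ← 0.877·0.1110 / (0.877·0.1110 + 0.16·0.8890) = 0.097347/0.23959 = 0.4063.
Update on result 2 ('alarm'): P(H) ← 0.877·0.4063 / (0.877·0.4063 + 0.16·0.5937) = 0.35634/0.45133 = 0.7895.
Update on result 3 ('alarm'): P(H) ← 0.877·0.7895 / (0.877·0.7895 + 0.16·0.2105) = 0.69242/0.72609 = 0.9536.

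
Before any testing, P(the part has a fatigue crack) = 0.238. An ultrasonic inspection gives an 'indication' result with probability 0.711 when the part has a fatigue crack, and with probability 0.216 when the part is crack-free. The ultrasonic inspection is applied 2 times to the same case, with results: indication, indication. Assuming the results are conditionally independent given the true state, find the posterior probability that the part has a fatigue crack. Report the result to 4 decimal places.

With H the event that the part has a fatigue crack, the joint likelihood of the observed sequence is P(data|H) = 0.711·0.711 = 0.50552 and P(data|¬H) = 0.216·0.216 = 0.046656.
Bayes: P(H|data) = 0.238·0.50552 / (0.238·0.50552 + 0.762·0.046656) = 0.12031/0.15587 = 0.7719.

Posterior P(H) ≈ 0.7719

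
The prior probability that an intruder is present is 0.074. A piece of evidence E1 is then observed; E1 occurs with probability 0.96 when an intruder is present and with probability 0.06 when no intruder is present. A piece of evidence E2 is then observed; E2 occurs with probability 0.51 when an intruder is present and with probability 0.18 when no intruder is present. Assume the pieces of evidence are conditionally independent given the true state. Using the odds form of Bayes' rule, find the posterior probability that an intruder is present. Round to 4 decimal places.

Posterior probability ≈ 0.7837

Prior odds = 0.074/(1−0.074) = 0.079914.
Likelihood ratio for E1 = 0.96/0.06 = 16.000.
Likelihood ratio for E2 = 0.51/0.18 = 2.8333.
Posterior odds = prior odds × LR₁ × LR₂ = 3.6228.
Posterior probability = odds/(1+odds) = 3.6228/4.6228 = 0.7837.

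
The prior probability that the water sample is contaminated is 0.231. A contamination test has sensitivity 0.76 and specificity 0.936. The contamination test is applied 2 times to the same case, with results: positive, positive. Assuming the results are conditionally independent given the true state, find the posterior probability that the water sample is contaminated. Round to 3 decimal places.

With H the event that the water sample is contaminated, the joint likelihood of the observed sequence is P(data|H) = 0.76·0.76 = 0.57760 and P(data|¬H) = 0.064·0.064 = 0.0040960.
Bayes: P(H|data) = 0.231·0.57760 / (0.231·0.57760 + 0.769·0.0040960) = 0.13343/0.13658 = 0.9769.

Posterior P(H) ≈ 0.977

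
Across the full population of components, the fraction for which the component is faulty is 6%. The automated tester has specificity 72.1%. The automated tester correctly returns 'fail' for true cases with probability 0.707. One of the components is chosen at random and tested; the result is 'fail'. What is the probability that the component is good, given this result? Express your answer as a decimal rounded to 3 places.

P(¬H | E) ≈ 0.861

Write H for 'the component is faulty'. Prior odds H:¬H = 0.06/0.94 = 0.063830. For the 'fail' outcome, the likelihood ratio is 0.707/0.279 = 2.5341.
Posterior odds = 0.063830 × 2.5341 = 0.16175, so P(H|E) = 0.16175/(1+0.16175) = 0.139. Then P(¬H|E) = 1 − 0.139 = 0.861.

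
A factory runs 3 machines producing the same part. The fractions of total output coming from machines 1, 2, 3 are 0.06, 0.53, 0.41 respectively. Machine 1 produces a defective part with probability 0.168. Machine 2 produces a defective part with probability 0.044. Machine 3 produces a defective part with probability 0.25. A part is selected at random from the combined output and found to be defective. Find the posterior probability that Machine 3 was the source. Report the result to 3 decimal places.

P(defective|M1) = 0.168; P(defective|M2) = 0.044; P(defective|M3) = 0.25.
Prior × likelihood for each source: 0.06·0.168=0.01008, 0.53·0.044=0.02332, 0.41·0.25=0.1025. Summing gives P(defective) = 0.13590.
P(Machine 3 | defective) = 0.1025 / 0.13590 = 0.754.

Posterior probability ≈ 0.754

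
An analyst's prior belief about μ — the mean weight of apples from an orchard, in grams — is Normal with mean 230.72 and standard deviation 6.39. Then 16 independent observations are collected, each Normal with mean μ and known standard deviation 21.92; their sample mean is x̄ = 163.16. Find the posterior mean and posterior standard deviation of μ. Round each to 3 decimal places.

Prior precision 1/τ₀² = 1/6.39² = 0.0244905; data precision n/σ² = 16/21.92² = 0.0332996.
Posterior precision = 0.0244905 + 0.0332996 = 0.0577901, giving posterior SD = 1/√0.0577901 = 4.160.
Posterior mean = (0.0244905·230.72 + 0.0332996·163.16) / 0.0577901 = 191.791.

Posterior mean ≈ 191.791; posterior SD ≈ 4.160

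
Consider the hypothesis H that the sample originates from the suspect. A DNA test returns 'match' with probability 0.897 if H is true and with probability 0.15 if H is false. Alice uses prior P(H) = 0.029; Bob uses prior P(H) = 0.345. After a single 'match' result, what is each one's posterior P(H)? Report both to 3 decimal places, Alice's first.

Alice: 0.152; Bob: 0.759

The likelihood ratio for a 'match' result is 0.897/0.15 = 5.9800.
Alice: prior odds 0.029/0.971 = 0.029866; posterior odds 0.17860; posterior probability 0.152.
Bob: prior odds 0.345/0.655 = 0.52672; posterior odds 3.1498; posterior probability 0.759.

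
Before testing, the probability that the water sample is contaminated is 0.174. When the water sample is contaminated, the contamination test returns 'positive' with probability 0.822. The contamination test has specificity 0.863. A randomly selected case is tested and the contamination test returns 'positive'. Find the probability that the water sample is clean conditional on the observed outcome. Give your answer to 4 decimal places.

Let H be the event that the water sample is contaminated. P(H) = 0.174, so P(¬H) = 0.826. With E the 'positive' result, P(E|H) = 0.822 and P(E|¬H) = 0.137.
P(E) = 0.822·0.174 + 0.137·0.826 = 0.14303 + 0.11316 = 0.25619.
By Bayes' theorem, P(H|E) = 0.14303 / 0.25619 = 0.5583. Hence P(¬H|E) = 1 − 0.5583 = 0.4417.

P(¬H | E) ≈ 0.4417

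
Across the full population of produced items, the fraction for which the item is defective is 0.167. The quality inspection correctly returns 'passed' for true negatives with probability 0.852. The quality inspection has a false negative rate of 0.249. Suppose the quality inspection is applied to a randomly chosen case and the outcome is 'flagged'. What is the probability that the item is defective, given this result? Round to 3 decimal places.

Write H for 'the item is defective'. Prior odds H:¬H = 0.167/0.833 = 0.20048. For the 'flagged' outcome, the likelihood ratio is 0.751/0.148 = 5.0743.
Posterior odds = 0.20048 × 5.0743 = 1.0173, so P(H|E) = 1.0173/(1+1.0173) = 0.504.

P(H | E) ≈ 0.504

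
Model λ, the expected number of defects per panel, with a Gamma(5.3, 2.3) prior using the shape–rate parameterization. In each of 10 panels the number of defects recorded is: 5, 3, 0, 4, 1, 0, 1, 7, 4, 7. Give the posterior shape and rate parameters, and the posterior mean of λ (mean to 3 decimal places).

Total count ∑xᵢ = 32 over n = 10 panels.
Gamma is conjugate to the Poisson likelihood: posterior is Gamma(shape = 5.3+32 = 37.3, rate = 2.3+10 = 12.3).
E[λ | data] = 37.3/12.3 = 3.033.

Posterior: Gamma(shape=37.3, rate=12.3); mean ≈ 3.033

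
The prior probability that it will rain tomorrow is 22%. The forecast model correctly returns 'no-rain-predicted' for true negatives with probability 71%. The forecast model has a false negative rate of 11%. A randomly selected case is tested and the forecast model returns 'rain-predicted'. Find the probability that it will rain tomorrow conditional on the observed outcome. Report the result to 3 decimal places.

Let H be the event that it will rain tomorrow. P(H) = 0.22, so P(¬H) = 0.78. With E the 'rain-predicted' result, P(E|H) = 0.89 and P(E|¬H) = 0.29.
P(E) = 0.89·0.22 + 0.29·0.78 = 0.19580 + 0.22620 = 0.42200.
By Bayes' theorem, P(H|E) = 0.19580 / 0.42200 = 0.464.

P(H | E) ≈ 0.464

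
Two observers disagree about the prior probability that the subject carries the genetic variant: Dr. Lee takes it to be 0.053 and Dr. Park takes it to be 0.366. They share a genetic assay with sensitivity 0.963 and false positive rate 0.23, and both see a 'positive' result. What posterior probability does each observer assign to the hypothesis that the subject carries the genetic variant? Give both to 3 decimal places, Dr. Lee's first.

Dr. Lee: 0.190; Dr. Park: 0.707

P('+'|H) = 0.963, P('+'|¬H) = 0.23.
Dr. Lee: numerator 0.963·0.053 = 0.051039; evidence = 0.051039+0.23·0.947 = 0.26885; posterior = 0.190.
Dr. Park: numerator 0.963·0.366 = 0.35246; evidence = 0.35246+0.23·0.634 = 0.49828; posterior = 0.707.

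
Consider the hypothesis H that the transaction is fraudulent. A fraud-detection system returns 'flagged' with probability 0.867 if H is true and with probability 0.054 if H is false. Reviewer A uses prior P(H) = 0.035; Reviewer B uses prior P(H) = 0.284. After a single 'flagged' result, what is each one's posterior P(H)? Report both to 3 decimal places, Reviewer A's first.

P('+'|H) = 0.867, P('+'|¬H) = 0.054.
Reviewer A: numerator 0.867·0.035 = 0.030345; evidence = 0.030345+0.054·0.965 = 0.082455; posterior = 0.368.
Reviewer B: numerator 0.867·0.284 = 0.24623; evidence = 0.24623+0.054·0.716 = 0.28489; posterior = 0.864.

Reviewer A: 0.368; Reviewer B: 0.864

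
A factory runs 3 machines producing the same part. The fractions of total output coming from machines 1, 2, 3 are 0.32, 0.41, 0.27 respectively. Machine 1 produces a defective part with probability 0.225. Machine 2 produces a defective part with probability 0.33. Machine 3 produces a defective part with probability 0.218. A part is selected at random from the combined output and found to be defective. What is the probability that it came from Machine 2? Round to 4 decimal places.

P(defective|M1) = 0.225; P(defective|M2) = 0.33; P(defective|M3) = 0.218.
Prior × likelihood for each source: 0.32·0.225=0.07200, 0.41·0.33=0.1353, 0.27·0.218=0.05886. Summing gives P(defective) = 0.26616.
P(Machine 2 | defective) = 0.1353 / 0.26616 = 0.5083.

Posterior probability ≈ 0.5083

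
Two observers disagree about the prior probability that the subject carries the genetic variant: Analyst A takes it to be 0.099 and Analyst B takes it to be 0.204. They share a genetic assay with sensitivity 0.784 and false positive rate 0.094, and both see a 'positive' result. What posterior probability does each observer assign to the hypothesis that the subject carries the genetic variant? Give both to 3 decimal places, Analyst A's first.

The likelihood ratio for a 'positive' result is 0.784/0.094 = 8.3404.
Analyst A: prior odds 0.099/0.901 = 0.10988; posterior odds 0.91643; posterior probability 0.478.
Analyst B: prior odds 0.204/0.796 = 0.25628; posterior odds 2.1375; posterior probability 0.681.

Analyst A: 0.478; Analyst B: 0.681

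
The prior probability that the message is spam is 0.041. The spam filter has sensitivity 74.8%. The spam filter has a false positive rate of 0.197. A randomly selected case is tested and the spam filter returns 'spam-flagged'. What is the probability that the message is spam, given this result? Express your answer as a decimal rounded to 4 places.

Let H be the event that the message is spam. P(H) = 0.041, so P(¬H) = 0.959. With E the 'spam-flagged' result, P(E|H) = 0.748 and P(E|¬H) = 0.197.
P(E) = 0.748·0.041 + 0.197·0.959 = 0.030668 + 0.18892 = 0.21959.
By Bayes' theorem, P(H|E) = 0.030668 / 0.21959 = 0.1397.

P(H | E) ≈ 0.1397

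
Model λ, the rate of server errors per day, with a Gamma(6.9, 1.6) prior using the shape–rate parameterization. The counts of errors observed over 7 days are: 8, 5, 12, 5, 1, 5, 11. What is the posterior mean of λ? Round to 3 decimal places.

Posterior mean ≈ 6.267

The Poisson likelihood adds the total count to the shape and the number of exposure periods to the rate. Here ∑xᵢ = 47 and n = 7, so shape 6.9→53.9 and rate 1.6→8.6.
Posterior mean = shape/rate = 53.9/8.6 = 6.267.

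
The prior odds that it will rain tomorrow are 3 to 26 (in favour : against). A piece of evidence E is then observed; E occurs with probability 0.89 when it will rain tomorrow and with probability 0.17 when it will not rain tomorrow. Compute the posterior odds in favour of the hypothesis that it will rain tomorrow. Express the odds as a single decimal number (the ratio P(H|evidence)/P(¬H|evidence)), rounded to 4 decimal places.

Prior odds = 3/26 = 0.11538. In log-odds, ln(0.11538) = -2.1595.
Add log likelihood ratio: ln(5.2353) = 1.6554.
Posterior log-odds = -0.50406, so posterior odds = exp(-0.50406) = 0.60407.

Posterior odds ≈ 0.6041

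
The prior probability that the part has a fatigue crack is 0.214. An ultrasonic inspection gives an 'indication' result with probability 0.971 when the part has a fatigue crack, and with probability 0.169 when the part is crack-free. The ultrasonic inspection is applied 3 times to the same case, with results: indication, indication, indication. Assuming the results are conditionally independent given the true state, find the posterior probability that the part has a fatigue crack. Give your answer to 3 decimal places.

Posterior P(H) ≈ 0.981

With H the event that the part has a fatigue crack, the joint likelihood of the observed sequence is P(data|H) = 0.971·0.971·0.971 = 0.91550 and P(data|¬H) = 0.169·0.169·0.169 = 0.0048268.
Bayes: P(H|data) = 0.214·0.91550 / (0.214·0.91550 + 0.786·0.0048268) = 0.19592/0.19971 = 0.9810.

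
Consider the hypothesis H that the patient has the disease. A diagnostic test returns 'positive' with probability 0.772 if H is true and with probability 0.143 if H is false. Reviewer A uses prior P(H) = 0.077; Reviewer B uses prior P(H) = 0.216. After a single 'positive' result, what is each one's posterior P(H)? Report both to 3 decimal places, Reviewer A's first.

P('+'|H) = 0.772, P('+'|¬H) = 0.143.
Reviewer A: numerator 0.772·0.077 = 0.059444; evidence = 0.059444+0.143·0.923 = 0.19143; posterior = 0.311.
Reviewer B: numerator 0.772·0.216 = 0.16675; evidence = 0.16675+0.143·0.784 = 0.27886; posterior = 0.598.

Reviewer A: 0.311; Reviewer B: 0.598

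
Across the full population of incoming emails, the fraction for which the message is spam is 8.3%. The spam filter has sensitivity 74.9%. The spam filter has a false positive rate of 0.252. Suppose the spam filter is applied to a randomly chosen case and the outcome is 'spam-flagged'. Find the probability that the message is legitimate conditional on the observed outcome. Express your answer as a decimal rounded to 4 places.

Let H be the event that the message is spam. P(H) = 0.083, so P(¬H) = 0.917. With E the 'spam-flagged' result, P(E|H) = 0.749 and P(E|¬H) = 0.252.
P(E) = 0.749·0.083 + 0.252·0.917 = 0.062167 + 0.23108 = 0.29325.
By Bayes' theorem, P(H|E) = 0.062167 / 0.29325 = 0.2120. Hence P(¬H|E) = 1 − 0.2120 = 0.7880.

P(¬H | E) ≈ 0.7880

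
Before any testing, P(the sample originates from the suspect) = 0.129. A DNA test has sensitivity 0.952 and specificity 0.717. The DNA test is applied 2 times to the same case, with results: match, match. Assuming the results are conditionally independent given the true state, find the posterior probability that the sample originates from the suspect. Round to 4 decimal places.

With H the event that the sample originates from the suspect, the joint likelihood of the observed sequence is P(data|H) = 0.952·0.952 = 0.90630 and P(data|¬H) = 0.283·0.283 = 0.080089.
Bayes: P(H|data) = 0.129·0.90630 / (0.129·0.90630 + 0.871·0.080089) = 0.11691/0.18667 = 0.6263.

Posterior P(H) ≈ 0.6263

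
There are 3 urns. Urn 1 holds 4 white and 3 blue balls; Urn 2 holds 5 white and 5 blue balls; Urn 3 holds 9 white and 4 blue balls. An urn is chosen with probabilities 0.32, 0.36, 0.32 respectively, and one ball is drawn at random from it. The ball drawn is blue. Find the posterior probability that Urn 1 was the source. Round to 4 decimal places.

P(blue|Urn 1) = 0.4286; P(blue|Urn 2) = 0.5; P(blue|Urn 3) = 0.3077.
Prior × likelihood for each source: 0.32·0.4286=0.1371, 0.36·0.5=0.1800, 0.32·0.3077=0.09846. Summing gives P(blue) = 0.41560.
P(Urn 1 | blue) = 0.1371 / 0.41560 = 0.3300.

Posterior probability ≈ 0.3300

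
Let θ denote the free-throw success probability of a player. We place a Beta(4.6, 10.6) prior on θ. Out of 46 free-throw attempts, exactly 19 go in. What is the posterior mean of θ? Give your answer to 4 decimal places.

Posterior mean ≈ 0.3856

Observing 19 successes and 27 failures updates Beta(4.6, 10.6) by adding the success and failure counts to the two shape parameters: α = 4.6+19 = 23.6, β = 10.6+27 = 37.6.
E[θ | data] = 23.6/(23.6+37.6) = 0.3856.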